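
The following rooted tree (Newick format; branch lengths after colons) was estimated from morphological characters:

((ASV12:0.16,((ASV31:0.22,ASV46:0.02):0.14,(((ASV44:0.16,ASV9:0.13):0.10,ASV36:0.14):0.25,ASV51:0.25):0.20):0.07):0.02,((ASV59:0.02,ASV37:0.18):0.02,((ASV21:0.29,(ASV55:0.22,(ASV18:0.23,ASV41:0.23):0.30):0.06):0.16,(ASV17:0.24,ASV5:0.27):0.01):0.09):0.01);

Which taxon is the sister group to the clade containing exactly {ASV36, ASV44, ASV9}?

ASV51

The clade containing exactly {ASV36, ASV44, ASV9} attaches to the tree at the node subtending (((ASV44,ASV9),ASV36),ASV51).
The other lineage descending from that same node — the sister group — is the single tip ASV51.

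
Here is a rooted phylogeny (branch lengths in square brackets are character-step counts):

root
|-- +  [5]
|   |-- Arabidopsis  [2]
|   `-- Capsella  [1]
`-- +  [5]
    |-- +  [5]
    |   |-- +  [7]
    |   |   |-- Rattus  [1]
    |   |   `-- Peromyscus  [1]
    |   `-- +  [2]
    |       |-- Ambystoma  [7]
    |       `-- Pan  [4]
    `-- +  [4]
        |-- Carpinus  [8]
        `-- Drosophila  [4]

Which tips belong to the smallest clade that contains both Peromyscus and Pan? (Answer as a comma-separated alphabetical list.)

Ambystoma, Pan, Peromyscus, Rattus

Tracing Peromyscus: it sits inside (Rattus,Peromyscus).
Tracing Pan: it sits inside (Ambystoma,Pan).
The smallest clade enclosing both is ((Rattus,Peromyscus),(Ambystoma,Pan)); the answer is its 4 terminal taxa in alphabetical order.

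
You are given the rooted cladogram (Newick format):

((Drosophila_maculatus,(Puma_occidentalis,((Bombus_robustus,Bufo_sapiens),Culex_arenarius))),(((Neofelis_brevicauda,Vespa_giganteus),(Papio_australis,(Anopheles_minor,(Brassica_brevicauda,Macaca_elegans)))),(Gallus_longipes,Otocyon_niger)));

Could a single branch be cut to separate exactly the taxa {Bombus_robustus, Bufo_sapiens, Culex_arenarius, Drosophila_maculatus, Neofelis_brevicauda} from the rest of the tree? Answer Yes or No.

No

The MRCA of the listed taxa is the root, so the smallest clade containing them is the whole tree.
That clade also contains Anopheles_minor, Brassica_brevicauda, Gallus_longipes, Macaca_elegans, Otocyon_niger, Papio_australis, Puma_occidentalis, Vespa_giganteus, which are not in the proposed group, so the group is not monophyletic.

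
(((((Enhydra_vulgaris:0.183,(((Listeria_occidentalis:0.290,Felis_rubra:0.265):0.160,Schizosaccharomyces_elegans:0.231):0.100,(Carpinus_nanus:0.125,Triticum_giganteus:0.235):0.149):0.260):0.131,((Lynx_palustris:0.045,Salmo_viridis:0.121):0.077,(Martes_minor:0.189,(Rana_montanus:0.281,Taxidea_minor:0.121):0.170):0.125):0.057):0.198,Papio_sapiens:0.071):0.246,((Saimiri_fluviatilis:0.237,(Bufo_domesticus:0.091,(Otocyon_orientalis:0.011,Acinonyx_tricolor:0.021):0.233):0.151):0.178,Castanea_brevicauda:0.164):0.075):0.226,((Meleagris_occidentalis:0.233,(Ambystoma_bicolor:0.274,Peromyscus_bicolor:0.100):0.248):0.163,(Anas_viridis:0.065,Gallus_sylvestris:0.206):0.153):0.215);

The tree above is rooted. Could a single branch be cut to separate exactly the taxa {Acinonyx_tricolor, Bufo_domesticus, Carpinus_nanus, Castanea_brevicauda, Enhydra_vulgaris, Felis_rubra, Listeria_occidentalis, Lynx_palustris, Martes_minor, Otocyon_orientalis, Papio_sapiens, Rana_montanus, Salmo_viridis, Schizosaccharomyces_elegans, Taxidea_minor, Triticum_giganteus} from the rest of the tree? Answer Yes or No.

No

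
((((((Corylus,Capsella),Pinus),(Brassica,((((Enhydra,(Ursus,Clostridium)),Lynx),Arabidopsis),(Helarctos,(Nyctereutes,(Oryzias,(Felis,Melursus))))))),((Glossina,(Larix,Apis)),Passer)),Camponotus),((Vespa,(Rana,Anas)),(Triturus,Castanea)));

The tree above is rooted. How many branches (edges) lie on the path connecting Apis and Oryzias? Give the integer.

The MRCA of Apis and Oryzias is the node subtending ((((Corylus,Capsella),Pinus),(Brassica,((((Enhydra,(Ursus,Clostridium)),Lynx),Arabidopsis),(Helarctos,(Nyctereutes,(Oryzias,(Felis,Melursus))))))),((Glossina,(Larix,Apis)),Passer)).
From Apis up to that node: 4 branches. From Oryzias up to the same node: 7 branches. Total: 4 + 7 = 11.

11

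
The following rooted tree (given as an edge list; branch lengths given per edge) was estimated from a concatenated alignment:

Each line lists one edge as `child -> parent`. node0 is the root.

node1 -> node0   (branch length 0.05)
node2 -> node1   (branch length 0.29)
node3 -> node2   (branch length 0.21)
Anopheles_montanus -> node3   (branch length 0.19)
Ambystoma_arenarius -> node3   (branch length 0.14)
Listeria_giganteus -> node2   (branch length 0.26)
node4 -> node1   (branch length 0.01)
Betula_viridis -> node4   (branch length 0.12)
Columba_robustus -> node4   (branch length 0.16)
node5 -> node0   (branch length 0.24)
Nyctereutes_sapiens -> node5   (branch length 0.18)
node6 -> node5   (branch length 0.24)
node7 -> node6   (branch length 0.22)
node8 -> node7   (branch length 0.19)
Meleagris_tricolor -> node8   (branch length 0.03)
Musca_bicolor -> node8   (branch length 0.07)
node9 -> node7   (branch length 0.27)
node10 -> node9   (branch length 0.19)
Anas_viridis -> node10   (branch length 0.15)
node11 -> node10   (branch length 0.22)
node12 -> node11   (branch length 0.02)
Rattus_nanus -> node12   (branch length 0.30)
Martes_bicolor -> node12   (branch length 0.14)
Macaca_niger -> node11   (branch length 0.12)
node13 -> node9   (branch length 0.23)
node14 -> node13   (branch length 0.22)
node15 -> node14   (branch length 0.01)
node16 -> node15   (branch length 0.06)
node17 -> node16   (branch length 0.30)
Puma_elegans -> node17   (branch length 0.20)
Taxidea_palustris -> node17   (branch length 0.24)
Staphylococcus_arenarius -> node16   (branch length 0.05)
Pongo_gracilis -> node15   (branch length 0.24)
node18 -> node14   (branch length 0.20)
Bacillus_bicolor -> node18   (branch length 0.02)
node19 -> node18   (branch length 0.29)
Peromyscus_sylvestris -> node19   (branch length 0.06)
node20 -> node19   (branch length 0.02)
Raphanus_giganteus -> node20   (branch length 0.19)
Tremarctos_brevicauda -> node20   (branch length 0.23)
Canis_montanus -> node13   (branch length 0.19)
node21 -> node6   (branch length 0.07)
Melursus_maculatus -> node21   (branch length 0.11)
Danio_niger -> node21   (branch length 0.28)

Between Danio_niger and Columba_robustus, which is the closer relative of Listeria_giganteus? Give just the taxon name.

Columba_robustus

The MRCA of Listeria_giganteus and Columba_robustus subtends (((Anopheles_montanus,Ambystoma_arenarius),Listeria_giganteus),(Betula_viridis,Columba_robustus)) (5 taxa).
The MRCA of Listeria_giganteus and Danio_niger is the root, subtending the entire tree (23 taxa).
The first is nested inside the second, so Listeria_giganteus shares a more recent common ancestor with Columba_robustus.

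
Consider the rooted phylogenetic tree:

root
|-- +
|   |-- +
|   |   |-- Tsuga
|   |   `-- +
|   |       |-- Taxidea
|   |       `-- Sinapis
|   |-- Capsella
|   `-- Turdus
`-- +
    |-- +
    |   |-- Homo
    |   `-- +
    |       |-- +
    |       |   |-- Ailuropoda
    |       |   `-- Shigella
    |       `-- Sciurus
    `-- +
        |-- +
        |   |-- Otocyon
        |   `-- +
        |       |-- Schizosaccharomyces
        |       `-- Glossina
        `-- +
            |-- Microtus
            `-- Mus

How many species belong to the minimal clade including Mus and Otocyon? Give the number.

The MRCA of Mus and Otocyon is the node subtending ((Otocyon,(Schizosaccharomyces,Glossina)),(Microtus,Mus)).
That clade contains 5 terminal taxa: Glossina, Microtus, Mus, Otocyon, Schizosaccharomyces.

5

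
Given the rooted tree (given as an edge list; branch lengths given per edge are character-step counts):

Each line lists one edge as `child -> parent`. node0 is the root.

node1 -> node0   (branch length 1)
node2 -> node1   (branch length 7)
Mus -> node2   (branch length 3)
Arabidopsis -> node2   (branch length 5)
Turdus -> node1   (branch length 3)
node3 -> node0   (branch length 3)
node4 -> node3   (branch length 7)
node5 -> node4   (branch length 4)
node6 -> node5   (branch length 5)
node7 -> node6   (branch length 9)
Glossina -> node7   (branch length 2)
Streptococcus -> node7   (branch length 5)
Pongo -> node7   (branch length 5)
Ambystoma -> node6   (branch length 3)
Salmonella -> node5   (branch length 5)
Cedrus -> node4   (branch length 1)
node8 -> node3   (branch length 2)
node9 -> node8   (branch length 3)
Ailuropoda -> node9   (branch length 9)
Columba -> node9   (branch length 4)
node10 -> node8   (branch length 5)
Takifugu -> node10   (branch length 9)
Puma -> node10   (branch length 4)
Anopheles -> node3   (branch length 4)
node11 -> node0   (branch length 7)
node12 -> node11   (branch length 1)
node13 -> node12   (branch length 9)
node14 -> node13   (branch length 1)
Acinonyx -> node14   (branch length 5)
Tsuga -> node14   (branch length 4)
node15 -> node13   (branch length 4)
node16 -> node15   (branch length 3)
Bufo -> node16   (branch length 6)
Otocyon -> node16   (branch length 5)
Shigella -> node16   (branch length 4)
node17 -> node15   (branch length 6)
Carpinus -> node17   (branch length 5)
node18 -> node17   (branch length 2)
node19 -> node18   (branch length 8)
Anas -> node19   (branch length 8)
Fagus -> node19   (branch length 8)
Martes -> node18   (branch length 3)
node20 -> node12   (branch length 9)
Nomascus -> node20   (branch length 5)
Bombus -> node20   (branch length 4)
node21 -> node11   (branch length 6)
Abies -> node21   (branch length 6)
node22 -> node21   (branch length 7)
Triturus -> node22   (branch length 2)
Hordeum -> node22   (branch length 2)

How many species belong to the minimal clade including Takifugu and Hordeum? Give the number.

28

The MRCA of Takifugu and Hordeum is the root, so the clade is the entire tree.
That clade contains 28 terminal taxa: Abies, Acinonyx, Ailuropoda, Ambystoma, Anas, Anopheles, Arabidopsis, Bombus, Bufo, Carpinus, Cedrus, Columba, Fagus, Glossina, Hordeum, Martes, Mus, Nomascus, Otocyon, Pongo, Puma, Salmonella, Shigella, Streptococcus, Takifugu, Triturus, Tsuga, Turdus.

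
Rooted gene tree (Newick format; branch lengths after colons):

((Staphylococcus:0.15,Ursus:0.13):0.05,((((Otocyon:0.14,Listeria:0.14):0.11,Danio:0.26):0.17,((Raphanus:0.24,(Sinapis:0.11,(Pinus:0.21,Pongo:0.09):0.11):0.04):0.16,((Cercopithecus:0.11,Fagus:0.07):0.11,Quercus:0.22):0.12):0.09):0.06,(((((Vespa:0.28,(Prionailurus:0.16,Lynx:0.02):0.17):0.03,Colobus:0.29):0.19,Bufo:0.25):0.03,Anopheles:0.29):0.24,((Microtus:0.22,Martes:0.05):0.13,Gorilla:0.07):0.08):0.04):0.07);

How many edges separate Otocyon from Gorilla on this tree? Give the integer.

7

The MRCA of Otocyon and Gorilla is the node subtending ((((Otocyon,Listeria),Danio),((Raphanus,(Sinapis,(Pinus,Pongo))),((Cercopithecus,Fagus),Quercus))),(((((Vespa,(Prionailurus,Lynx)),Colobus),Bufo),Anopheles),((Microtus,Martes),Gorilla))).
From Otocyon up to that node: 4 branches. From Gorilla up to the same node: 3 branches. Total: 4 + 3 = 7.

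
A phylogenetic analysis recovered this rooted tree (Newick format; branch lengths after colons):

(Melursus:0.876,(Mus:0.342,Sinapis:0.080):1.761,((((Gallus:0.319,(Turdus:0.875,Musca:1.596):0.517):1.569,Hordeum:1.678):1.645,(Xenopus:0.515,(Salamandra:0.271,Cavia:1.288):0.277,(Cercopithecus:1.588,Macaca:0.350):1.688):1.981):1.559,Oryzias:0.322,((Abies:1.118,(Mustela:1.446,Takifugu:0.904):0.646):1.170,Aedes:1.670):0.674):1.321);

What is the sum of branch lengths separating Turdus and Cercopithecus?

9.863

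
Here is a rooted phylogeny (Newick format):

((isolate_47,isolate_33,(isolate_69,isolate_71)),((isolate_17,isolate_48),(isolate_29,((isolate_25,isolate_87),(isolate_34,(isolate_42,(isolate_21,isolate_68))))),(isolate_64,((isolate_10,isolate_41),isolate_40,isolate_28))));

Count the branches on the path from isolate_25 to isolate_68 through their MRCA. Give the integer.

6

The MRCA of isolate_25 and isolate_68 is the node subtending ((isolate_25,isolate_87),(isolate_34,(isolate_42,(isolate_21,isolate_68)))).
From isolate_25 up to that node: 2 branches. From isolate_68 up to the same node: 4 branches. Total: 2 + 4 = 6.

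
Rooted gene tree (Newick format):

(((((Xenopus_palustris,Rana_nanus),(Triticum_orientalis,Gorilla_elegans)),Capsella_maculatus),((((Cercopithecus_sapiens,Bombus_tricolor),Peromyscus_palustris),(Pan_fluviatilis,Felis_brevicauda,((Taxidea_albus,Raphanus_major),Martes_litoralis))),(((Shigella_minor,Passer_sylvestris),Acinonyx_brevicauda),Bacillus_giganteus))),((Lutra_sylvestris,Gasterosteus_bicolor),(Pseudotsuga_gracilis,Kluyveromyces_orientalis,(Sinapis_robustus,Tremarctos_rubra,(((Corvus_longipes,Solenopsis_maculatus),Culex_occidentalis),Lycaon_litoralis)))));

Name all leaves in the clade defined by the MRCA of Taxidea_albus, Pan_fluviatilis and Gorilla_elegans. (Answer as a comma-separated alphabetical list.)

Tracing Taxidea_albus: it sits inside (Taxidea_albus,Raphanus_major).
Tracing Pan_fluviatilis: it sits inside (Pan_fluviatilis,Felis_brevicauda,((Taxidea_albus,Raphanus_major),Martes_litoralis)).
Tracing Gorilla_elegans: it sits inside (Triticum_orientalis,Gorilla_elegans).
The smallest clade enclosing all 3 is ((((Xenopus_palustris,Rana_nanus),(Triticum_orientalis,Gorilla_elegans)),Capsella_maculatus),((((Cercopithecus_sapiens,Bombus_tricolor),Peromyscus_palustris),(Pan_fluviatilis,Felis_brevicauda,((Taxidea_albus,Raphanus_major),Martes_litoralis))),(((Shigella_minor,Passer_sylvestris),Acinonyx_brevicauda),Bacillus_giganteus))); the answer is its 17 terminal taxa in alphabetical order.

Acinonyx_brevicauda, Bacillus_giganteus, Bombus_tricolor, Capsella_maculatus, Cercopithecus_sapiens, Felis_brevicauda, Gorilla_elegans, Martes_litoralis, Pan_fluviatilis, Passer_sylvestris, Peromyscus_palustris, Rana_nanus, Raphanus_major, Shigella_minor, Taxidea_albus, Triticum_orientalis, Xenopus_palustris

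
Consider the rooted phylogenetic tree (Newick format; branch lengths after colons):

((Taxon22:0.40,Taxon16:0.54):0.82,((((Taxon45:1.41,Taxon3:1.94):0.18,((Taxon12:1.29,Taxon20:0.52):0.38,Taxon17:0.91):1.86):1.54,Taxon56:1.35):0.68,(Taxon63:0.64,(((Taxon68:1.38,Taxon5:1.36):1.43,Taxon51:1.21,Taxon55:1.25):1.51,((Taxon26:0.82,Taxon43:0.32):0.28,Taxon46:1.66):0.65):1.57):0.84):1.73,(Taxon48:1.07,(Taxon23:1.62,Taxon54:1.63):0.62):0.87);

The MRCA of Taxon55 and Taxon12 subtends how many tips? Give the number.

The MRCA of Taxon55 and Taxon12 is the node subtending ((((Taxon45,Taxon3),((Taxon12,Taxon20),Taxon17)),Taxon56),(Taxon63,(((Taxon68,Taxon5),Taxon51,Taxon55),((Taxon26,Taxon43),Taxon46)))).
That clade contains 14 terminal taxa: Taxon12, Taxon17, Taxon20, Taxon26, Taxon3, Taxon43, Taxon45, Taxon46, Taxon5, Taxon51, Taxon55, Taxon56, Taxon63, Taxon68.

14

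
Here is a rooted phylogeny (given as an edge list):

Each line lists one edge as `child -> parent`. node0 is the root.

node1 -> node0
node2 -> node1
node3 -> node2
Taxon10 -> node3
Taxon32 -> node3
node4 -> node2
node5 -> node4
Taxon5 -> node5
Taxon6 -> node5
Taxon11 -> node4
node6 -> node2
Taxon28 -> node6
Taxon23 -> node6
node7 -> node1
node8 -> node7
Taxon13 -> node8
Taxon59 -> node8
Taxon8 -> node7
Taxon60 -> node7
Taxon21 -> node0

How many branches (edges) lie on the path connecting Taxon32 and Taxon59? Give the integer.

6

The MRCA of Taxon32 and Taxon59 is the node subtending (((Taxon10,Taxon32),((Taxon5,Taxon6),Taxon11),(Taxon28,Taxon23)),((Taxon13,Taxon59),Taxon8,Taxon60)).
From Taxon32 up to that node: 3 branches. From Taxon59 up to the same node: 3 branches. Total: 3 + 3 = 6.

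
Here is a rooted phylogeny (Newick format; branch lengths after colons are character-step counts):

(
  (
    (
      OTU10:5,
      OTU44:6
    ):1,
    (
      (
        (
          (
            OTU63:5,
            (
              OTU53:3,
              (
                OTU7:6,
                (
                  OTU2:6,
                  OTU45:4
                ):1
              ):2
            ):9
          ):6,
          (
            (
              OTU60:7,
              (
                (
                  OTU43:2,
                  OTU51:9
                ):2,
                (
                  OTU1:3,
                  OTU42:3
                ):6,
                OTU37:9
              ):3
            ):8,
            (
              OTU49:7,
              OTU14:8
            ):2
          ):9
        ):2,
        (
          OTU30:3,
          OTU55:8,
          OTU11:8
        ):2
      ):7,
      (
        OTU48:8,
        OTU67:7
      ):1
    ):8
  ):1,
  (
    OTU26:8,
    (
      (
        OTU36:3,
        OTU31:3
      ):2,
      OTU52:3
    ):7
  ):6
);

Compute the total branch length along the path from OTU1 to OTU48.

The path runs OTU1 → … → MRCA → … → OTU48; the MRCA is the node subtending ((((OTU63,(OTU53,(OTU7,(OTU2,OTU45)))),((OTU60,((OTU43,OTU51),(OTU1,OTU42),OTU37)),(OTU49,OTU14))),(OTU30,OTU55,OTU11)),(OTU48,OTU67)).
Branch lengths along that path: 3 + 6 + 3 + 8 + 9 + 2 + 7 + 1 + 8 = 47.

47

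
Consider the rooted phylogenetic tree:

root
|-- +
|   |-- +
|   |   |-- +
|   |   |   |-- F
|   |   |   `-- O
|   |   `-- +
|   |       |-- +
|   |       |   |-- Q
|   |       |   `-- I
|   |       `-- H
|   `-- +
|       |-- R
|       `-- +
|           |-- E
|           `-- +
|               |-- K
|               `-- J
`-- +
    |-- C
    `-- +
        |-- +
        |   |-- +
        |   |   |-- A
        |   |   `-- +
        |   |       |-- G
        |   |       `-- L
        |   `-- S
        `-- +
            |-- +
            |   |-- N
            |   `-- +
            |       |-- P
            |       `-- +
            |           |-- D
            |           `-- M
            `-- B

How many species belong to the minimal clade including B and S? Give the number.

9

The MRCA of B and S is the node subtending (((A,(G,L)),S),((N,(P,(D,M))),B)).
That clade contains 9 terminal taxa: A, B, D, G, L, M, N, P, S.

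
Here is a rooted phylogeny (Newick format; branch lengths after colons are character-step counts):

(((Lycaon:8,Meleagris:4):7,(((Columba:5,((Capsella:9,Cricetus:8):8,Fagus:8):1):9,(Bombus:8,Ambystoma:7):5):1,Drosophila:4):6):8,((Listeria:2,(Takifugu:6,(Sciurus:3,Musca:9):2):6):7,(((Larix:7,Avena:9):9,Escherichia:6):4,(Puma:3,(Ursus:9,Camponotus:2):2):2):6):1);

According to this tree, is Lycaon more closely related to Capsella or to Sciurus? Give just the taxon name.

The MRCA of Lycaon and Capsella subtends ((Lycaon,Meleagris),(((Columba,((Capsella,Cricetus),Fagus)),(Bombus,Ambystoma)),Drosophila)) (9 taxa).
The MRCA of Lycaon and Sciurus is the root, subtending the entire tree (19 taxa).
The first is nested inside the second, so Lycaon shares a more recent common ancestor with Capsella.

Capsella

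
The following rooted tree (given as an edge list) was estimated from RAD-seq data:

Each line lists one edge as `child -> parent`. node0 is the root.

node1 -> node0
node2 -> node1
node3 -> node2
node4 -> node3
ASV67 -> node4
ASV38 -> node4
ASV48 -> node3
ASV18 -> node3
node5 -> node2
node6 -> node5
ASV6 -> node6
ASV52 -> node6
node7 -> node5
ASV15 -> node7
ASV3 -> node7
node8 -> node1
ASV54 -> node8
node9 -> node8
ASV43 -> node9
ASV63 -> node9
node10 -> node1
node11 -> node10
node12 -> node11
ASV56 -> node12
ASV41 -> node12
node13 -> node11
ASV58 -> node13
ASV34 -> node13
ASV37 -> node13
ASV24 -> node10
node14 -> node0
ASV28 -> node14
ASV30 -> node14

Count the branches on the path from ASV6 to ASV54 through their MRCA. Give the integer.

6

The MRCA of ASV6 and ASV54 is the node subtending ((((ASV67,ASV38),ASV48,ASV18),((ASV6,ASV52),(ASV15,ASV3))),(ASV54,(ASV43,ASV63)),(((ASV56,ASV41),(ASV58,ASV34,ASV37)),ASV24)).
From ASV6 up to that node: 4 branches. From ASV54 up to the same node: 2 branches. Total: 4 + 2 = 6.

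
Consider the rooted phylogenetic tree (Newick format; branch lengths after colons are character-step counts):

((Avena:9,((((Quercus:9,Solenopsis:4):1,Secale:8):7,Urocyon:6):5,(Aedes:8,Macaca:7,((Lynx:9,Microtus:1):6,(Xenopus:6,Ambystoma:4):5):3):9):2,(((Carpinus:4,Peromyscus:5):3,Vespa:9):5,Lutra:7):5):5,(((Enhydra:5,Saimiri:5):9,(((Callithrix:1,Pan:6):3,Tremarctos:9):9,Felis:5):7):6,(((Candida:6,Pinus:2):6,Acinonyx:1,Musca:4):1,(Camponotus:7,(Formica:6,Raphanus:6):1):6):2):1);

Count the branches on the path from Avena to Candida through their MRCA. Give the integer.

7

The MRCA of Avena and Candida is the root of the tree.
From Avena up to that node: 2 branches. From Candida up to the same node: 5 branches. Total: 2 + 5 = 7.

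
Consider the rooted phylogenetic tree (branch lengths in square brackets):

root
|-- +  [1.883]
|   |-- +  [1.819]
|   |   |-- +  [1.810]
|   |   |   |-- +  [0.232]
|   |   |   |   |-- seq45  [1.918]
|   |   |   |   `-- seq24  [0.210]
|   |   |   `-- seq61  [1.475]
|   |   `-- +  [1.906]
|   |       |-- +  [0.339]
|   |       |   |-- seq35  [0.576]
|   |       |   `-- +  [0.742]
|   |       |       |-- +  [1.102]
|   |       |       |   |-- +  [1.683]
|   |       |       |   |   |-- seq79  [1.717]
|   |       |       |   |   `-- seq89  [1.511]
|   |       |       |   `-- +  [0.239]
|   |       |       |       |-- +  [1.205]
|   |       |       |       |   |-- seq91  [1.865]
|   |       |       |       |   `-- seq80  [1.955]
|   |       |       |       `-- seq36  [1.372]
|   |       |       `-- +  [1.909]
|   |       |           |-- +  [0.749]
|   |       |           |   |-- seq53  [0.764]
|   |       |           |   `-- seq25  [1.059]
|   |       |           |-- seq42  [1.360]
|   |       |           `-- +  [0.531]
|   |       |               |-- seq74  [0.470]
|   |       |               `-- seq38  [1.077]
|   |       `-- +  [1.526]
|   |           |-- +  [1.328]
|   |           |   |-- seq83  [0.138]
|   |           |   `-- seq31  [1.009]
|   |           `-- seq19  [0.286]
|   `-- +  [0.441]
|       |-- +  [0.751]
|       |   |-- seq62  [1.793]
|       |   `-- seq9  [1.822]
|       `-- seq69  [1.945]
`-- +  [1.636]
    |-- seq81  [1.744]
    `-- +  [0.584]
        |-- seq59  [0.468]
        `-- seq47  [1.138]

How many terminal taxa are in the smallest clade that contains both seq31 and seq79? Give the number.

14

The MRCA of seq31 and seq79 is the node subtending ((seq35,(((seq79,seq89),((seq91,seq80),seq36)),((seq53,seq25),seq42,(seq74,seq38)))),((seq83,seq31),seq19)).
That clade contains 14 terminal taxa: seq19, seq25, seq31, seq35, seq36, seq38, seq42, seq53, seq74, seq79, seq80, seq83, seq89, seq91.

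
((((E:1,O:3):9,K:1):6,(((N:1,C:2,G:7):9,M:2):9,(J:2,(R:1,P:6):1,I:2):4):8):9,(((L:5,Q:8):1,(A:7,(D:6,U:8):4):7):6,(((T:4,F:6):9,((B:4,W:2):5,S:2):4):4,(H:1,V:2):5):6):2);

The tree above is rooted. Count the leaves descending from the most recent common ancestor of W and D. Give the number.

The MRCA of W and D is the node subtending (((L,Q),(A,(D,U))),(((T,F),((B,W),S)),(H,V))).
That clade contains 12 terminal taxa: A, B, D, F, H, L, Q, S, T, U, V, W.

12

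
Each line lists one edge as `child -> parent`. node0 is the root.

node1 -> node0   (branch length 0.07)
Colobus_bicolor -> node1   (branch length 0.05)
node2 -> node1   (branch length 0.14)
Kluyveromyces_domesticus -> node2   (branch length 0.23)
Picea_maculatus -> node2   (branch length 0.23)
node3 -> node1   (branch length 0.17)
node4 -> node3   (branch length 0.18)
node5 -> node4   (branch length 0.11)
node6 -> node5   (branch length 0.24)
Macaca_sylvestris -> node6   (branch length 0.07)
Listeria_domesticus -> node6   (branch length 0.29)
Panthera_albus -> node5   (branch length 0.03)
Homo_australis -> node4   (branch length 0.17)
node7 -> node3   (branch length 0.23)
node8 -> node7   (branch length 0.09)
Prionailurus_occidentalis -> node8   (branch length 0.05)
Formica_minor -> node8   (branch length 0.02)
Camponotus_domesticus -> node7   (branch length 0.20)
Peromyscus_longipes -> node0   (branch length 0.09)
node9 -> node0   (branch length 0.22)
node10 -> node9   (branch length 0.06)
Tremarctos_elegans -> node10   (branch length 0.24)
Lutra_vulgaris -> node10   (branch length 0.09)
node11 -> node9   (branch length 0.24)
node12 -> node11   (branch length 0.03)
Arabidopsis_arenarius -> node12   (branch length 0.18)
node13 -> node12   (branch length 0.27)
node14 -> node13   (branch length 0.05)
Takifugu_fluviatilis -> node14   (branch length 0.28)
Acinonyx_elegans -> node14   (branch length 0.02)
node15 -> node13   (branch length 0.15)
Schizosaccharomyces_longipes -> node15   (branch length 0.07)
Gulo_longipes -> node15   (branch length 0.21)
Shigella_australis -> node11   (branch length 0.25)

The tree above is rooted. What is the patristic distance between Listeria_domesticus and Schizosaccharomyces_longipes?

2.04

The path runs Listeria_domesticus → … → MRCA → … → Schizosaccharomyces_longipes; the MRCA is the root of the tree.
Branch lengths along that path: 0.29 + 0.24 + 0.11 + 0.18 + 0.17 + 0.07 + 0.22 + 0.24 + 0.03 + 0.27 + 0.15 + 0.07 = 2.04.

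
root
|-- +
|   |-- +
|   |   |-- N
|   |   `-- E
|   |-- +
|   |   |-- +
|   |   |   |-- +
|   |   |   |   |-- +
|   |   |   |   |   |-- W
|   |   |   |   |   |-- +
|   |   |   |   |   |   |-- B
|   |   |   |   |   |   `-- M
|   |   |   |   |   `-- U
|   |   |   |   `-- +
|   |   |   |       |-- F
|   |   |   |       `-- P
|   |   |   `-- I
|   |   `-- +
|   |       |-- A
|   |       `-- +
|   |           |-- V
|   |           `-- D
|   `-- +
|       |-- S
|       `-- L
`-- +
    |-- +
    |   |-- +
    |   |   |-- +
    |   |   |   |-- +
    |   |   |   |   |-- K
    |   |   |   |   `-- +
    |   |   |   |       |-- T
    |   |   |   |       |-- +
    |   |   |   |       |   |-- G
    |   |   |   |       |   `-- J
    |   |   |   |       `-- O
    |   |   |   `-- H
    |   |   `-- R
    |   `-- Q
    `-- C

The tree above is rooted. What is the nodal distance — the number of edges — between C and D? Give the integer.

The MRCA of C and D is the root of the tree.
From C up to that node: 2 branches. From D up to the same node: 5 branches. Total: 2 + 5 = 7.

7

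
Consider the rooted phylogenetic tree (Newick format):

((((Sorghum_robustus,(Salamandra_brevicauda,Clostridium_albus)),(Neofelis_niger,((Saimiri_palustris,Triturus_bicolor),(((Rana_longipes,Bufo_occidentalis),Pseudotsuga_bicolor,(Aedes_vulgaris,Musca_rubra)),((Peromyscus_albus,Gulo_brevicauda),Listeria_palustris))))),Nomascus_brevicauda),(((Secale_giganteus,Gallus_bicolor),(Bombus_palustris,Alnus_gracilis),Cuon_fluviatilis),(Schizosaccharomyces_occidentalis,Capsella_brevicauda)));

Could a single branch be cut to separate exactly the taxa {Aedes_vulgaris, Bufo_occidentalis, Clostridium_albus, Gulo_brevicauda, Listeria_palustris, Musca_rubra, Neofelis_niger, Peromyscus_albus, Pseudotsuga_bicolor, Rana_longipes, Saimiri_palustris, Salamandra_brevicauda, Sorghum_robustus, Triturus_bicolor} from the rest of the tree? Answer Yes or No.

Yes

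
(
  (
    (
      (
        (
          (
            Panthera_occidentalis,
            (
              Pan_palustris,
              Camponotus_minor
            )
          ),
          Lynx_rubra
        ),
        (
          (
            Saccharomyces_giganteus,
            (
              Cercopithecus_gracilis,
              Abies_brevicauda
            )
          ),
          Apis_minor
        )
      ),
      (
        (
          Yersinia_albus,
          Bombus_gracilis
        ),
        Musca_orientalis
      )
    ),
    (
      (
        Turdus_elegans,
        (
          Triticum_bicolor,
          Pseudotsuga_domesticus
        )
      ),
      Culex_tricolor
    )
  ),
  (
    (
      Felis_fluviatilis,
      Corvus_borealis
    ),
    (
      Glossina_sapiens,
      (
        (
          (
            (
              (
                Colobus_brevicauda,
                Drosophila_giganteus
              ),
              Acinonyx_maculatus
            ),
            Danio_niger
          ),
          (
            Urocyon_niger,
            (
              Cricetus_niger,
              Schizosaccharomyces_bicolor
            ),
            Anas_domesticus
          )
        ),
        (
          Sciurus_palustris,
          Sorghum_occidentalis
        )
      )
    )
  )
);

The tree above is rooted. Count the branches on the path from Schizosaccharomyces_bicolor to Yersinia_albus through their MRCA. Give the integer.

12

The MRCA of Schizosaccharomyces_bicolor and Yersinia_albus is the root of the tree.
From Schizosaccharomyces_bicolor up to that node: 7 branches. From Yersinia_albus up to the same node: 5 branches. Total: 7 + 5 = 12.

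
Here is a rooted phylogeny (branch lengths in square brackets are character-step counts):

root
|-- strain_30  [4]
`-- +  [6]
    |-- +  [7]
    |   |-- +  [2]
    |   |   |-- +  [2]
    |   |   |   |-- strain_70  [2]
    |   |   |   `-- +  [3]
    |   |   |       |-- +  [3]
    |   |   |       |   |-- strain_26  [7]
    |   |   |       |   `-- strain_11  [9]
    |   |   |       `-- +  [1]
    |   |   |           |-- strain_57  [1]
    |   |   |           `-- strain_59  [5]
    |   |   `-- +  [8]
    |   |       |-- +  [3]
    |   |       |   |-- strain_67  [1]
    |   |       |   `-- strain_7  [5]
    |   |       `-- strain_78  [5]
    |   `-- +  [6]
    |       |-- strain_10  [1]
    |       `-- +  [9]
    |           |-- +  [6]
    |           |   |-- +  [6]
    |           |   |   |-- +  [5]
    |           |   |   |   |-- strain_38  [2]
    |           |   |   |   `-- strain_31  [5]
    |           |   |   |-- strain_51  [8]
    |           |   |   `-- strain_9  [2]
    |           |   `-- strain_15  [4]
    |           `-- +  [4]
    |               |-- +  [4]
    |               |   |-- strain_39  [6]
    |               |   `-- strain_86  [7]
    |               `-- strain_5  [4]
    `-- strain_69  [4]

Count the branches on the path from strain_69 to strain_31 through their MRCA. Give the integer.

The MRCA of strain_69 and strain_31 is the node subtending ((((strain_70,((strain_26,strain_11),(strain_57,strain_59))),((strain_67,strain_7),strain_78)),(strain_10,((((strain_38,strain_31),strain_51,strain_9),strain_15),((strain_39,strain_86),strain_5)))),strain_69).
From strain_69 up to that node: 1 branch. From strain_31 up to the same node: 7 branches. Total: 1 + 7 = 8.

8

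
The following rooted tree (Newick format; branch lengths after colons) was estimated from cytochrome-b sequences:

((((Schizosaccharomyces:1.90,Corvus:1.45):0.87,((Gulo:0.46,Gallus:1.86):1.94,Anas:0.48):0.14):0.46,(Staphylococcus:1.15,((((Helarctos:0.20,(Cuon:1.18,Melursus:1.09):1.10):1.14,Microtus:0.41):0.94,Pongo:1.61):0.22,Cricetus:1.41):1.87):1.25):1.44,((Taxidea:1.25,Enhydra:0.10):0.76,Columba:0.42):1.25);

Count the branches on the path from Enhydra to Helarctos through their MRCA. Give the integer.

10

The MRCA of Enhydra and Helarctos is the root of the tree.
From Enhydra up to that node: 3 branches. From Helarctos up to the same node: 7 branches. Total: 3 + 7 = 10.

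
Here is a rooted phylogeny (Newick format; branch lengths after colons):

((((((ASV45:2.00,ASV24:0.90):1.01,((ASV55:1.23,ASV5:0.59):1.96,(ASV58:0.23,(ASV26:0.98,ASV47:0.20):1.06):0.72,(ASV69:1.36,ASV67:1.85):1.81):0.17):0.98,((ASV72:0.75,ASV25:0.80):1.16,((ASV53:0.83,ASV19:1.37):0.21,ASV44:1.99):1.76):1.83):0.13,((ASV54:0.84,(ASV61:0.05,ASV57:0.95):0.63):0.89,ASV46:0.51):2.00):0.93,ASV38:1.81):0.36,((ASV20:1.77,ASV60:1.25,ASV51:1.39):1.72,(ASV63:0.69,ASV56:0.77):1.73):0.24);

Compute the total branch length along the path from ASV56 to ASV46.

The path runs ASV56 → … → MRCA → … → ASV46; the MRCA is the root of the tree.
Branch lengths along that path: 0.77 + 1.73 + 0.24 + 0.36 + 0.93 + 2.00 + 0.51 = 6.54.

6.54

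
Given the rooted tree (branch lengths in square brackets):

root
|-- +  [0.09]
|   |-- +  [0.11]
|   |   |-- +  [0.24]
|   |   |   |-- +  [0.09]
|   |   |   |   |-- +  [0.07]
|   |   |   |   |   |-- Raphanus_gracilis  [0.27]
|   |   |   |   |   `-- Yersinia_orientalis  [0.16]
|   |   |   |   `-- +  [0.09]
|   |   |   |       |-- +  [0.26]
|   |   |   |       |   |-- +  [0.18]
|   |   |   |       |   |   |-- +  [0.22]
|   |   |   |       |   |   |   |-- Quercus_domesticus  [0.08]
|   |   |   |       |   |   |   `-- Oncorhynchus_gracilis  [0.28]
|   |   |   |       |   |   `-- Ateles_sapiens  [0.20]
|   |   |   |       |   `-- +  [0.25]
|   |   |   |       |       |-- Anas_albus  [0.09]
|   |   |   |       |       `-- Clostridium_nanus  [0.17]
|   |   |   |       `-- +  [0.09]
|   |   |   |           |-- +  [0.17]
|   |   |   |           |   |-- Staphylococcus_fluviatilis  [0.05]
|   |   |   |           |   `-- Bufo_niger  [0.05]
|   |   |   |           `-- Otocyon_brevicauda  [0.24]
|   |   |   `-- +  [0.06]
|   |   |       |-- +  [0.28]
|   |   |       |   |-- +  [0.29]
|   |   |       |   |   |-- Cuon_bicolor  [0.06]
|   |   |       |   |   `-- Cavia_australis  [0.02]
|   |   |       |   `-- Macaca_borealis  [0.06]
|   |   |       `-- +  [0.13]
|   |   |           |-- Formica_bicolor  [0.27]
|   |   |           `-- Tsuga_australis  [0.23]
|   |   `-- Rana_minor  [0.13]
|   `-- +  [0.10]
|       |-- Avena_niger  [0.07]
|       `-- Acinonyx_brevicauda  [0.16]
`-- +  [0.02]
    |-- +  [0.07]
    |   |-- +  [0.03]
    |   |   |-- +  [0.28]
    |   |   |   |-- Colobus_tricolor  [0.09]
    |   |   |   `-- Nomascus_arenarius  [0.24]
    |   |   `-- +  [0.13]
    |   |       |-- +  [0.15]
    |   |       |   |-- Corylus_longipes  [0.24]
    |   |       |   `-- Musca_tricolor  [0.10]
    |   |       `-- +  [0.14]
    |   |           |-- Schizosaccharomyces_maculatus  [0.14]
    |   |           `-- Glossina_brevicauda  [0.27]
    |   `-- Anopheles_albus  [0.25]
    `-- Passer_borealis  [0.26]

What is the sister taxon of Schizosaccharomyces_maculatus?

Schizosaccharomyces_maculatus attaches to the tree at the node subtending (Schizosaccharomyces_maculatus,Glossina_brevicauda).
The other lineage descending from that same node — the sister group — is the single tip Glossina_brevicauda.

Glossina_brevicauda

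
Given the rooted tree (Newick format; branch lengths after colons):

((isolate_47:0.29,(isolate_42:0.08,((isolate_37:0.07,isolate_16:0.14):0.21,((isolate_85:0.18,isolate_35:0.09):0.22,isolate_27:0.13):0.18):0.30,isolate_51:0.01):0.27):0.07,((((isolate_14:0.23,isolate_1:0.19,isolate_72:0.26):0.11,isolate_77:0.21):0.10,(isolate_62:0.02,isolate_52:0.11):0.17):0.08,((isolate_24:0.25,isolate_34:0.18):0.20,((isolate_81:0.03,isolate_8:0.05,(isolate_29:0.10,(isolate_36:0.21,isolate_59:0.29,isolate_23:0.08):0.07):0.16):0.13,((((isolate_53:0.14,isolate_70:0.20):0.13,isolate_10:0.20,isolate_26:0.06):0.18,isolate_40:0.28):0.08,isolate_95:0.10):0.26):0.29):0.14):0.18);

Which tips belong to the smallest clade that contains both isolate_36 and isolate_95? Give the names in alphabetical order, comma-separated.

Tracing isolate_36: it sits inside (isolate_36,isolate_59,isolate_23).
Tracing isolate_95: it sits inside ((((isolate_53,isolate_70),isolate_10,isolate_26),isolate_40),isolate_95).
The smallest clade enclosing both is ((isolate_81,isolate_8,(isolate_29,(isolate_36,isolate_59,isolate_23))),((((isolate_53,isolate_70),isolate_10,isolate_26),isolate_40),isolate_95)); the answer is its 12 terminal taxa in alphabetical order.

isolate_10, isolate_23, isolate_26, isolate_29, isolate_36, isolate_40, isolate_53, isolate_59, isolate_70, isolate_8, isolate_81, isolate_95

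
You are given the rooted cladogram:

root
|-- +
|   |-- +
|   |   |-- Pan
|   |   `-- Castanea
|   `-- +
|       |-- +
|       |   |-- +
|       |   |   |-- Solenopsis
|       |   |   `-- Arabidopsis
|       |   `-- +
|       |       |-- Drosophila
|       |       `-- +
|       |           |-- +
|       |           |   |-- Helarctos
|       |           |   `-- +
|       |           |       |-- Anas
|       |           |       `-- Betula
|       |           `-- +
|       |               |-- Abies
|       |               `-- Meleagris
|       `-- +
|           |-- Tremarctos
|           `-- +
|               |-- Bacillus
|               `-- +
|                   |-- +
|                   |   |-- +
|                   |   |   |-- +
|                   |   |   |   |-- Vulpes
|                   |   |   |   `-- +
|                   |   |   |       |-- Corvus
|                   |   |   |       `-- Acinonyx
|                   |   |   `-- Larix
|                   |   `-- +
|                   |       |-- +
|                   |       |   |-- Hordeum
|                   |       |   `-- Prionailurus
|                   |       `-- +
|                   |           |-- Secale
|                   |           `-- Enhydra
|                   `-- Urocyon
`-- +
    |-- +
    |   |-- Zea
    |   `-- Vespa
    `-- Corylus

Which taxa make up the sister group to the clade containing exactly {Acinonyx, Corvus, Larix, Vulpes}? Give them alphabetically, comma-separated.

Enhydra, Hordeum, Prionailurus, Secale

The clade containing exactly {Acinonyx, Corvus, Larix, Vulpes} attaches to the tree at the node subtending (((Vulpes,(Corvus,Acinonyx)),Larix),((Hordeum,Prionailurus),(Secale,Enhydra))).
The other lineage descending from that same node — the sister group — is ((Hordeum,Prionailurus),(Secale,Enhydra)); its 4 tips in alphabetical order are the answer.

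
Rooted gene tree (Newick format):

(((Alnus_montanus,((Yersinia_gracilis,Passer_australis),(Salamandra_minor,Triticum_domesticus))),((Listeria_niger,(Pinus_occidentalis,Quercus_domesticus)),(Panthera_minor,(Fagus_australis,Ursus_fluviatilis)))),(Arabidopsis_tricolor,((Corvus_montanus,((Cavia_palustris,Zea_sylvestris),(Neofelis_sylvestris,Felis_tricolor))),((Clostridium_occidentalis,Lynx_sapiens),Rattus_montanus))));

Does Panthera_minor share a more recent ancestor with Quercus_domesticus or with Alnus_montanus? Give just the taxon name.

Quercus_domesticus

The MRCA of Panthera_minor and Quercus_domesticus subtends ((Listeria_niger,(Pinus_occidentalis,Quercus_domesticus)),(Panthera_minor,(Fagus_australis,Ursus_fluviatilis))) (6 taxa).
The MRCA of Panthera_minor and Alnus_montanus subtends ((Alnus_montanus,((Yersinia_gracilis,Passer_australis),(Salamandra_minor,Triticum_domesticus))),((Listeria_niger,(Pinus_occidentalis,Quercus_domesticus)),(Panthera_minor,(Fagus_australis,Ursus_fluviatilis)))) (11 taxa).
The first is nested inside the second, so Panthera_minor shares a more recent common ancestor with Quercus_domesticus.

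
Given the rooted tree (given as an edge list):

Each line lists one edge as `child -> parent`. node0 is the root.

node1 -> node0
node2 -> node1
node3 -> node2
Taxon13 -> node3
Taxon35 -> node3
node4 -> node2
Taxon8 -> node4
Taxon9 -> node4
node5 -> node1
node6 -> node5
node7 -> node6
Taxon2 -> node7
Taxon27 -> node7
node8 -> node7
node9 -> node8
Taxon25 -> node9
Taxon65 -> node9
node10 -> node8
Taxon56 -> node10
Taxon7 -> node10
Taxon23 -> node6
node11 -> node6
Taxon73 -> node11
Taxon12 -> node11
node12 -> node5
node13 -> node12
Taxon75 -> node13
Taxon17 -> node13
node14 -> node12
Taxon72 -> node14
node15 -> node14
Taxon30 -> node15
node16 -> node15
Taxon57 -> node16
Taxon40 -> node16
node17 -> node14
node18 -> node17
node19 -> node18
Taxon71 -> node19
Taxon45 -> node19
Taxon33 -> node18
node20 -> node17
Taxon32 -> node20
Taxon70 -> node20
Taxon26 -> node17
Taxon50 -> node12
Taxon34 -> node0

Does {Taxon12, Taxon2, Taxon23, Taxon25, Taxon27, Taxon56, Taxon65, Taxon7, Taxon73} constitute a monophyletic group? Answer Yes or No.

The most recent common ancestor of these taxa subtends ((Taxon2,Taxon27,((Taxon25,Taxon65),(Taxon56,Taxon7))),Taxon23,(Taxon73,Taxon12)).
That clade has exactly 9 tips — every listed taxon and nothing else — so the group is monophyletic.

Yes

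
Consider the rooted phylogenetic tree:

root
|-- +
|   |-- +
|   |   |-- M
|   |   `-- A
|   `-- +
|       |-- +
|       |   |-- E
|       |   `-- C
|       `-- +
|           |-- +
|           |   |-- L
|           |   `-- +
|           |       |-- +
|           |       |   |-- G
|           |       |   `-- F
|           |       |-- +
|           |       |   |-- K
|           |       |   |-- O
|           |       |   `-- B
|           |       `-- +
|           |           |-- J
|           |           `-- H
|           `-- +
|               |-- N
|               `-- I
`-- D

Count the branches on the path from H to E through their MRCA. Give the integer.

The MRCA of H and E is the node subtending ((E,C),((L,((G,F),(K,O,B),(J,H))),(N,I))).
From H up to that node: 5 branches. From E up to the same node: 2 branches. Total: 5 + 2 = 7.

7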